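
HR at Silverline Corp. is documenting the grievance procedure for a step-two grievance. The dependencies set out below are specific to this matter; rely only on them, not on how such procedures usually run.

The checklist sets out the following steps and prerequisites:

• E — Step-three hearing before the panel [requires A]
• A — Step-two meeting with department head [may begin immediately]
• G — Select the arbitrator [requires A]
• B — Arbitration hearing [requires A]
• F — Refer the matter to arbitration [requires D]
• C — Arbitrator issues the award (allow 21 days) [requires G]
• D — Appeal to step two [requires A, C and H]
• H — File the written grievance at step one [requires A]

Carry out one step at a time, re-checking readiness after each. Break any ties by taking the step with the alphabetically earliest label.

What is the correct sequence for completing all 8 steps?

A has no prerequisites → A first.
Now B, E, G and H have their prerequisites met. B has the earlier label, so B next.
Now E, G and H have their prerequisites met. E has the earlier label, so E next.
G and H are both available; G has the earlier label → G.
Now C and H have their prerequisites met. C has the earlier label, so C next.
Next only H has its prerequisites met → H.
D needed A, C and H, now all done → D.
F needed D, now all done → F.

A, B, E, G, C, H, D, F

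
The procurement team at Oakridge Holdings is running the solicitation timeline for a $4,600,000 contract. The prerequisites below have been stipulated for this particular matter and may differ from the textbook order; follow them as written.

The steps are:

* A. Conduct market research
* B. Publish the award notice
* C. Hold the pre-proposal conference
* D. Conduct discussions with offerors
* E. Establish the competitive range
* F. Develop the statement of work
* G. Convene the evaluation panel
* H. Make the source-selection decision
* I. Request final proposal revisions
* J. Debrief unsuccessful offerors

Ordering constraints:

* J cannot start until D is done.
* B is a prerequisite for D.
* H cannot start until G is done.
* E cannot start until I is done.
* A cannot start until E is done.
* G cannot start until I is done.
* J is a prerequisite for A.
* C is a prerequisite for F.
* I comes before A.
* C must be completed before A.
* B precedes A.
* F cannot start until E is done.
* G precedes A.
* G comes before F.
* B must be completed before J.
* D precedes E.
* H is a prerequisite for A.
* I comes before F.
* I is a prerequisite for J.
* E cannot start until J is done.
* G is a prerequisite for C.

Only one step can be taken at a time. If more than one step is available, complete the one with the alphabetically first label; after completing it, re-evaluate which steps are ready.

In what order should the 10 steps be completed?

B → D → I → G → C → H → J → E → A → F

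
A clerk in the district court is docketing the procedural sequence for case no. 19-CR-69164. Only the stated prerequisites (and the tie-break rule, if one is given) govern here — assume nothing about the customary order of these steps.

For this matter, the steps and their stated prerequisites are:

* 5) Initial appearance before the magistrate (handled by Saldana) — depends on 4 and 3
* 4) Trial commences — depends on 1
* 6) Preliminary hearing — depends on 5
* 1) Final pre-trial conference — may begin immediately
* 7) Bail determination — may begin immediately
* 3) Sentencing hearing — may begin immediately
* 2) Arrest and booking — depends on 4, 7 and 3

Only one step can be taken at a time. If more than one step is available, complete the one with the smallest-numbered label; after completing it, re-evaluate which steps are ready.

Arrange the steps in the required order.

Nothing is required for 1, 3 and 7. 1 has the earlier label → 1 first.
Now 3, 4 and 7 have their prerequisites met. 3 has the earlier label, so 3 next.
Ready: 4 and 7. 4 has the earlier label → 4.
5 and 7 are both available; 5 has the earlier label → 5.
6 now also ready, so the ready set is {6, 7}; 6 has the earlier label → 6.
That leaves 7 as the only ready step → 7.
2 needed 3, 4 and 7, now all done → 2.

1 → 3 → 4 → 5 → 6 → 7 → 2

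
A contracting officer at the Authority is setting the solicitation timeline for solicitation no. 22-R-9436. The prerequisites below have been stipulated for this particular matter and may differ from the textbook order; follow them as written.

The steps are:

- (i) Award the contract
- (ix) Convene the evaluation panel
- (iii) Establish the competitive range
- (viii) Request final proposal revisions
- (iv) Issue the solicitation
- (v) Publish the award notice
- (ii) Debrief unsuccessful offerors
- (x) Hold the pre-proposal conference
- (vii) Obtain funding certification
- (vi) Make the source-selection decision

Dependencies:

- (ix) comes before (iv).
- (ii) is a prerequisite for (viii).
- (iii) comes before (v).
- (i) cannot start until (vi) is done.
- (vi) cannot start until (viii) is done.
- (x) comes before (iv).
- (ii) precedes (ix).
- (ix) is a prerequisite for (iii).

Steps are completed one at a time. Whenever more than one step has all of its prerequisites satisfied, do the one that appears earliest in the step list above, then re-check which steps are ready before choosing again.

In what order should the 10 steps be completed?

(ii), (ix), (iii), (viii), (v), (x), (iv), (vii), (vi), (i)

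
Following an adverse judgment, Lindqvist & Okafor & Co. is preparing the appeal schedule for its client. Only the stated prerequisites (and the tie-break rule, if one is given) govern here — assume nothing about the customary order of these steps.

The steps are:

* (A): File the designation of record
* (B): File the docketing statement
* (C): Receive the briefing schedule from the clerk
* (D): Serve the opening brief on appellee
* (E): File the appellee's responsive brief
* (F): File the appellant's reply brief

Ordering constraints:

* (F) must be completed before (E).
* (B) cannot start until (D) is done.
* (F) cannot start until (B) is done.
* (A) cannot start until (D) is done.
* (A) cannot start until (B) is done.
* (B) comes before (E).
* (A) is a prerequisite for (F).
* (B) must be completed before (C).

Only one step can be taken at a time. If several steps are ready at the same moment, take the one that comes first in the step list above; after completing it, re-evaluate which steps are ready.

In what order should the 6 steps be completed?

(D) has no prerequisites → (D) first.
Next only (B) has its prerequisites met → (B).
(A) and (C) are both available; (A) is listed earlier → (A).
(F) now also ready, so the ready set is {(C), (F)}; (C) is listed earlier → (C).
That leaves (F) as the only ready step → (F).
(E) is the only step now ready → (E).

(D) → (B) → (A) → (C) → (F) → (E)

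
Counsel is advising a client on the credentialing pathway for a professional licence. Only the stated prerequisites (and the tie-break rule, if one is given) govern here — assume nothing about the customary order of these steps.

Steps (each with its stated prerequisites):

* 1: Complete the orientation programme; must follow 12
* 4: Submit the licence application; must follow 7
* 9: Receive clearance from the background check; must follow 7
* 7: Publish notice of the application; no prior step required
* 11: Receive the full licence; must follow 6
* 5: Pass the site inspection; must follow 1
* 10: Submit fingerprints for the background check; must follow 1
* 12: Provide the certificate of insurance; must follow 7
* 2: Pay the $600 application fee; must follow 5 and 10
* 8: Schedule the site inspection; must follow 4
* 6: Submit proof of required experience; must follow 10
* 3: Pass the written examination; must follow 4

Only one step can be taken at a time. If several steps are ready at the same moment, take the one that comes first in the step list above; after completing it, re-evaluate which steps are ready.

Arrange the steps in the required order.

7 is the only step with nothing outstanding, so it goes first.
4, 9 and 12 are all available; 4 is listed earlier → 4.
8 and 3 now also ready, so the ready set is {9, 12, 8, 3}; 9 is listed earlier → 9.
Now 12, 8 and 3 have their prerequisites met. 12 is listed earlier, so 12 next.
1 now also ready, so the ready set is {1, 8, 3}; 1 is listed earlier → 1.
5, 10, 8 and 3 are all available; 5 is listed earlier → 5.
Now 10, 8 and 3 have their prerequisites met. 10 is listed earlier, so 10 next.
Ready: 2, 8, 6 and 3. 2 is listed earlier → 2.
8, 6 and 3 are all available; 8 is listed earlier → 8.
Now 6 and 3 have their prerequisites met. 6 is listed earlier, so 6 next.
11 and 3 are both available; 11 is listed earlier → 11.
3 needed 4, now all done → 3.

7, 4, 9, 12, 1, 5, 10, 2, 8, 6, 11, 3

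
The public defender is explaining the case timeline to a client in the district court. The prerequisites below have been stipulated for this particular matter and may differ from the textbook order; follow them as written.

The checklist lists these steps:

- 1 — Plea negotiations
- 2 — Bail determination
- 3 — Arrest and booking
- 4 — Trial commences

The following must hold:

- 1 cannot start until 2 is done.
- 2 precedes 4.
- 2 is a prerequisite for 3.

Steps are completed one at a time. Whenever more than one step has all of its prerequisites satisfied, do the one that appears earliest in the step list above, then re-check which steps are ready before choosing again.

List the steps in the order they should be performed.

2 → 1 → 3 → 4

2 is the only step with nothing outstanding, so it goes first.
1, 3 and 4 are all available; 1 is listed earlier → 1.
3 and 4 are both available; 3 is listed earlier → 3.
4 needed 2, now all done → 4.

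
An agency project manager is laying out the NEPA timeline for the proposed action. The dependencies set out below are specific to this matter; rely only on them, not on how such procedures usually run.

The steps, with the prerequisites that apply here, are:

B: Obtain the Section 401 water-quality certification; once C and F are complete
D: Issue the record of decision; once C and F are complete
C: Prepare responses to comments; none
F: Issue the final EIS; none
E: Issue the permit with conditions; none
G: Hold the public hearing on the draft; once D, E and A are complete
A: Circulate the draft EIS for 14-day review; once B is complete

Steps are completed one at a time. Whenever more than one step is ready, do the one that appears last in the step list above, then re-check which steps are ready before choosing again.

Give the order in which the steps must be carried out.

E F C D B A G

Nothing is required for E, F and C. E is listed later → E first.
Now F and C have their prerequisites met. F is listed later, so F next.
That leaves C as the only ready step → C.
Now D and B have their prerequisites met. D is listed later, so D next.
B needed F and C, now all done → B.
Next only A has its prerequisites met → A.
G is the only step now ready → G.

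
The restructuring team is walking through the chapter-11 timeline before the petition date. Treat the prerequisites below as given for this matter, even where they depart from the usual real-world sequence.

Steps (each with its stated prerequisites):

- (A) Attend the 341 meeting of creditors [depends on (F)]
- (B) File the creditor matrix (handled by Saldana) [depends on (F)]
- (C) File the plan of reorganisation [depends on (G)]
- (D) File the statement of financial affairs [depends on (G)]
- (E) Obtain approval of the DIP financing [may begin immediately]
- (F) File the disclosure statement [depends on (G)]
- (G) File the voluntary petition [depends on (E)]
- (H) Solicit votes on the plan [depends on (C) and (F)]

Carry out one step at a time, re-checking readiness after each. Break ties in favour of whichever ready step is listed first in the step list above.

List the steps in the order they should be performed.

(E) is the only step with nothing outstanding, so it goes first.
(G) needed (E), now all done → (G).
Ready: (C), (D) and (F). (C) is listed earlier → (C).
(D) and (F) are both available; (D) is listed earlier → (D).
Next only (F) has its prerequisites met → (F).
(A), (B) and (H) are all available; (A) is listed earlier → (A).
Ready: (B) and (H). (B) is listed earlier → (B).
Next only (H) has its prerequisites met → (H).

(E), (G), (C), (D), (F), (A), (B), (H)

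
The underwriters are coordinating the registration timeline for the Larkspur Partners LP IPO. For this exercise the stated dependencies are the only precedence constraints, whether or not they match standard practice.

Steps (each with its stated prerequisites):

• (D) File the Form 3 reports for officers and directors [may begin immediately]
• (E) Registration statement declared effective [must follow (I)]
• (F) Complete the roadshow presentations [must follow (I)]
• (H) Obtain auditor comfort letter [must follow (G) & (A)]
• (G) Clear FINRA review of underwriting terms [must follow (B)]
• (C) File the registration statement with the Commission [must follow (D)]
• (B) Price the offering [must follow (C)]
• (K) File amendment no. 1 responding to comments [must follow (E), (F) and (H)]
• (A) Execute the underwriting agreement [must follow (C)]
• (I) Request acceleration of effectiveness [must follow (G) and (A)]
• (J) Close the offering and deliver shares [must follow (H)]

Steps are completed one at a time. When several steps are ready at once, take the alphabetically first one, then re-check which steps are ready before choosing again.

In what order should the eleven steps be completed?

Only (D) has no prerequisites, so it is first.
Next only (C) has its prerequisites met → (C).
(A) and (B) are both available; (A) has the earlier label → (A).
(B) needed (C), now all done → (B).
(G) needed (B), now all done → (G).
Now (H) and (I) have their prerequisites met. (H) has the earlier label, so (H) next.
(J) now also ready, so the ready set is {(I), (J)}; (I) has the earlier label → (I).
(E) and (F) now also ready, so the ready set is {(E), (F), (J)}; (E) has the earlier label → (E).
Ready: (F) and (J). (F) has the earlier label → (F).
(K) now also ready, so the ready set is {(J), (K)}; (J) has the earlier label → (J).
Next only (K) has its prerequisites met → (K).

(D), (C), (A), (B), (G), (H), (I), (E), (F), (J), (K)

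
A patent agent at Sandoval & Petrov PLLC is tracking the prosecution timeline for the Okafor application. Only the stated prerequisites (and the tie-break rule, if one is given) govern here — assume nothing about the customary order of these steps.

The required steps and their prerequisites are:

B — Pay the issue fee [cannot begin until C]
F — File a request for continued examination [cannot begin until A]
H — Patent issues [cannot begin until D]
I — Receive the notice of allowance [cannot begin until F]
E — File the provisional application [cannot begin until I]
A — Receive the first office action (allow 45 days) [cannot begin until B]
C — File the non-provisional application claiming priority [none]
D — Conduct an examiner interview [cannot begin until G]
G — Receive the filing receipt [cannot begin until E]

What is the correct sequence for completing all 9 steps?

C B A F I E G D H

C has no prerequisites → C first.
Next only B has its prerequisites met → B.
A needed B, now all done → A.
That leaves F as the only ready step → F.
That leaves I as the only ready step → I.
E is the only step now ready → E.
Next only G has its prerequisites met → G.
D needed G, now all done → D.
That leaves H as the only ready step → H.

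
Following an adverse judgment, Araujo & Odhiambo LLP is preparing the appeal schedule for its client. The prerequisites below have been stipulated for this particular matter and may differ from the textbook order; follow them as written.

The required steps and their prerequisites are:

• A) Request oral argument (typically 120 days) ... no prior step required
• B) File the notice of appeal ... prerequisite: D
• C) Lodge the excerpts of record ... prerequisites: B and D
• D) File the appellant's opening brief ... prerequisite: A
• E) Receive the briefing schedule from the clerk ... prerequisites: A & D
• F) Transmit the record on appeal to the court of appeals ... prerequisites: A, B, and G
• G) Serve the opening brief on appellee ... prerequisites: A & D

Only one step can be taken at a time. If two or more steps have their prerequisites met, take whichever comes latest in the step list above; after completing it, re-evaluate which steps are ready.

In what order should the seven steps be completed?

A → D → G → E → B → F → C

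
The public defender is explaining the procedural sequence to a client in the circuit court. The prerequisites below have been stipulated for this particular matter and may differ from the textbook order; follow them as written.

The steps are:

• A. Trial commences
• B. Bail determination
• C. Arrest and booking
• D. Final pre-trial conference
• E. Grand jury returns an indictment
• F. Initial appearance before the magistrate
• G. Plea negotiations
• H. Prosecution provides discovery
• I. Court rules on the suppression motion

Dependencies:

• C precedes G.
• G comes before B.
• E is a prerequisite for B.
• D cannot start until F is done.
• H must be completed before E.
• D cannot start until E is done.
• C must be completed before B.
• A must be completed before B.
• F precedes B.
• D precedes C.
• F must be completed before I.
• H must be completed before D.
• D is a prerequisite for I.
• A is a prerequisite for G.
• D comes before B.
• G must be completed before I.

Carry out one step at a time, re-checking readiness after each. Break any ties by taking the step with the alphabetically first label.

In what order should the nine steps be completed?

A → F → H → E → D → C → G → B → I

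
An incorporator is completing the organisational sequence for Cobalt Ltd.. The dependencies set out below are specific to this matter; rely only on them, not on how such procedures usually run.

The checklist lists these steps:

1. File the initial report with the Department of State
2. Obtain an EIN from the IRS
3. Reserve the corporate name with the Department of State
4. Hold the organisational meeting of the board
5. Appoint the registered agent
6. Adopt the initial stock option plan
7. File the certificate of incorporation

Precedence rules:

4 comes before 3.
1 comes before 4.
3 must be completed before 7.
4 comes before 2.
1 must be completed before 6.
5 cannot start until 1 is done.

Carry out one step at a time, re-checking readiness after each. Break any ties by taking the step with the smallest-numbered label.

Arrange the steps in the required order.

1, 4, 2, 3, 5, 6, 7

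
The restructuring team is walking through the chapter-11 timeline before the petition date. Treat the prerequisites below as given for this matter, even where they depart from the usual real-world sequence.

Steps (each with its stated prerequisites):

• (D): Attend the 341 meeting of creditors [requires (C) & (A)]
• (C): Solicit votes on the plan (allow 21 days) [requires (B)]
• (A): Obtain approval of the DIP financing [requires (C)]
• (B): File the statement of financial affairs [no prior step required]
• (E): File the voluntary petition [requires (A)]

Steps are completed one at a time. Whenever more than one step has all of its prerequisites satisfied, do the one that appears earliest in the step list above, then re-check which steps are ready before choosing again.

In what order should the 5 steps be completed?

(B) (C) (A) (D) (E)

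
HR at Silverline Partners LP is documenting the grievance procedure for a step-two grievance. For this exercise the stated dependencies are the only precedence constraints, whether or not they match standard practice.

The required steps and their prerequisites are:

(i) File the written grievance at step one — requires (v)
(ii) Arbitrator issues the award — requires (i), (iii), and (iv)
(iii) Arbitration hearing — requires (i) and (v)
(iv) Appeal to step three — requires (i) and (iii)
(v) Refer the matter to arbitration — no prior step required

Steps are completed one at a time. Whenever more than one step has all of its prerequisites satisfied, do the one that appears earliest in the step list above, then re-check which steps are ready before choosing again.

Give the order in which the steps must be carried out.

(v) is the only step with nothing outstanding, so it goes first.
(i) is the only step now ready → (i).
Next only (iii) has its prerequisites met → (iii).
Next only (iv) has its prerequisites met → (iv).
That leaves (ii) as the only ready step → (ii).

(v), (i), (iii), (iv), (ii)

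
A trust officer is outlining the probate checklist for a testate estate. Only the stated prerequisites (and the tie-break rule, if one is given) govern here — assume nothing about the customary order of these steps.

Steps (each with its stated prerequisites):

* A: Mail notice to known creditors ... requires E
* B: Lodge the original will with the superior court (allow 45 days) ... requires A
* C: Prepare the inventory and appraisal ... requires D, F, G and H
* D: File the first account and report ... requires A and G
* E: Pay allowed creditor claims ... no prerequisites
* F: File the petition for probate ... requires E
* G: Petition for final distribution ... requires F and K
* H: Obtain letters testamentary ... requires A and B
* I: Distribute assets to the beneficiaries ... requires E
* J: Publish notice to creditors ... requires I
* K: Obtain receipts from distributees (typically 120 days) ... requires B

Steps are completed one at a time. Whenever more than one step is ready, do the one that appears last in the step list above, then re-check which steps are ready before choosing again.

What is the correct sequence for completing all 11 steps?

E → I → J → F → A → B → K → H → G → D → C

Only E has no prerequisites, so it is first.
I, F and A are all available; I is listed later → I.
J now also ready, so the ready set is {J, F, A}; J is listed later → J.
F and A are both available; F is listed later → F.
A needed E, now all done → A.
B needed A, now all done → B.
Now K and H have their prerequisites met. K is listed later, so K next.
H and G are both available; H is listed later → H.
Next only G has its prerequisites met → G.
Next only D has its prerequisites met → D.
C needed H, G, F and D, now all done → C.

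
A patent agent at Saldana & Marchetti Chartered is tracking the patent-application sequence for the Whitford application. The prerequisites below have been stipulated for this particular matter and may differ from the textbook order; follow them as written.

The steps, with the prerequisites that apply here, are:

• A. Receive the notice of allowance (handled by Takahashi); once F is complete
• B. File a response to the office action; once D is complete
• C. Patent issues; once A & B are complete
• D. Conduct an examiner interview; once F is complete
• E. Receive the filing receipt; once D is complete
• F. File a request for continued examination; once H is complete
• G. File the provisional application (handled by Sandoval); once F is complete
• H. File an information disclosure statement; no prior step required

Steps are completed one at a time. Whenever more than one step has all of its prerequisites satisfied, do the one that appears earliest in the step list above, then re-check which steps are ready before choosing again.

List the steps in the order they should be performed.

Only H has no prerequisites, so it is first.
F needed H, now all done → F.
A, D and G are all available; A is listed earlier → A.
Now D and G have their prerequisites met. D is listed earlier, so D next.
B and E now also ready, so the ready set is {B, E, G}; B is listed earlier → B.
Ready: C, E and G. C is listed earlier → C.
Ready: E and G. E is listed earlier → E.
That leaves G as the only ready step → G.

H F A D B C E G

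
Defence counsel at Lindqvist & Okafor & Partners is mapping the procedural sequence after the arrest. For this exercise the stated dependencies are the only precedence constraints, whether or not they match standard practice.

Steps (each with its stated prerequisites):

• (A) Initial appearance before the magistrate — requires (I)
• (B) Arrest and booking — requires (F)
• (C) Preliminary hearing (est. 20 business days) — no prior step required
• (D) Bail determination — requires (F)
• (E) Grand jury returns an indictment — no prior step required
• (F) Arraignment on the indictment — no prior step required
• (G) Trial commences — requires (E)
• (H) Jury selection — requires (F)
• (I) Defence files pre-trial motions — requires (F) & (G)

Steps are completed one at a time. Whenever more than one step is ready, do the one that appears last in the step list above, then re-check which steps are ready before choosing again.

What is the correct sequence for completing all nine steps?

(F) → (H) → (E) → (G) → (I) → (D) → (C) → (B) → (A)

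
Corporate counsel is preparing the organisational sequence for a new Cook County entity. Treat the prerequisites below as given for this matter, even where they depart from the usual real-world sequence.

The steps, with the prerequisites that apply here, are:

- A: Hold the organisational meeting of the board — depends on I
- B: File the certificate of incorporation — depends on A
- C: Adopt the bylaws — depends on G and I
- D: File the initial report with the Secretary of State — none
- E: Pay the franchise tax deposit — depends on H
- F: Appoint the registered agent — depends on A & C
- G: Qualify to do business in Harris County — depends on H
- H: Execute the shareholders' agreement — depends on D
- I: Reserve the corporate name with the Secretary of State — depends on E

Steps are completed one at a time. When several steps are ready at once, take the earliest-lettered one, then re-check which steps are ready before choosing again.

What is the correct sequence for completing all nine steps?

D is the only step with nothing outstanding, so it goes first.
That leaves H as the only ready step → H.
E and G are both available; E has the earlier label → E.
Ready: G and I. G has the earlier label → G.
I needed E, now all done → I.
Ready: A and C. A has the earlier label → A.
B now also ready, so the ready set is {B, C}; B has the earlier label → B.
Next only C has its prerequisites met → C.
Next only F has its prerequisites met → F.

D, H, E, G, I, A, B, C, F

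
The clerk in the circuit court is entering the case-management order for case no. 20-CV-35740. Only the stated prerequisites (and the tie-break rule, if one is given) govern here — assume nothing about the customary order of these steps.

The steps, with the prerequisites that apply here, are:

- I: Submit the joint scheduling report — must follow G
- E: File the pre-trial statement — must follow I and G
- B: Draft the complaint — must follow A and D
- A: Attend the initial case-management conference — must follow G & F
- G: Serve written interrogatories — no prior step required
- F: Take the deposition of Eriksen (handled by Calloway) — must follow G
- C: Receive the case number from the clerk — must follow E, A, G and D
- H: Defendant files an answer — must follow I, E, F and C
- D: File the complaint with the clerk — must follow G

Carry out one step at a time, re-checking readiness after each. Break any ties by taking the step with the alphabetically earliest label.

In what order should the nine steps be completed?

G D F A B I E C H

G has no prerequisites → G first.
Ready: D, F and I. D has the earlier label → D.
Ready: F and I. F has the earlier label → F.
A now also ready, so the ready set is {A, I}; A has the earlier label → A.
B now also ready, so the ready set is {B, I}; B has the earlier label → B.
I needed G, now all done → I.
E is the only step now ready → E.
That leaves C as the only ready step → C.
H is the only step now ready → H.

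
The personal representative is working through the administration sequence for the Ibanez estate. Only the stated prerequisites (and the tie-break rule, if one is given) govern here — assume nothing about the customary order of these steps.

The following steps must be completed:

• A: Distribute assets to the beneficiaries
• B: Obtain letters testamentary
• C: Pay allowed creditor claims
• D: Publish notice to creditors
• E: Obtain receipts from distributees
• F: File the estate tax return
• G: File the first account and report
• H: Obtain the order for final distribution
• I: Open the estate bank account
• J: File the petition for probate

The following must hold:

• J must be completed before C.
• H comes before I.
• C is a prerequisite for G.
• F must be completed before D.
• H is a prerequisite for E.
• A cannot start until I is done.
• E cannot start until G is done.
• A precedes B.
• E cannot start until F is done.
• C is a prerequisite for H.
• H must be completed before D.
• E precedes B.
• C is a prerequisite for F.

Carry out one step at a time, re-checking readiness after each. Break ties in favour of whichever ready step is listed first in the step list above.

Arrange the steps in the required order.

Only J has no prerequisites, so it is first.
C needed J, now all done → C.
Ready: F, G and H. F is listed earlier → F.
Ready: G and H. G is listed earlier → G.
Next only H has its prerequisites met → H.
Now D, E and I have their prerequisites met. D is listed earlier, so D next.
E and I are both available; E is listed earlier → E.
I needed H, now all done → I.
That leaves A as the only ready step → A.
That leaves B as the only ready step → B.

J, C, F, G, H, D, E, I, A, B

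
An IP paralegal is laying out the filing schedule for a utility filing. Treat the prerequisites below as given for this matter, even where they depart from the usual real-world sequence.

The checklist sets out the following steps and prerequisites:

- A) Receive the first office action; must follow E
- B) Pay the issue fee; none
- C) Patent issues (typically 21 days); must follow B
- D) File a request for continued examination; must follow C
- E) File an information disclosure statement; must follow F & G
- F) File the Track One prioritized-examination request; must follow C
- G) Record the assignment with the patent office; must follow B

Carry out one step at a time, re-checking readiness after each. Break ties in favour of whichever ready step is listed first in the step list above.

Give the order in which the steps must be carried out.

Only B has no prerequisites, so it is first.
Ready: C and G. C is listed earlier → C.
D and F now also ready, so the ready set is {D, F, G}; D is listed earlier → D.
Ready: F and G. F is listed earlier → F.
G needed B, now all done → G.
E needed F and G, now all done → E.
That leaves A as the only ready step → A.

B C D F G E A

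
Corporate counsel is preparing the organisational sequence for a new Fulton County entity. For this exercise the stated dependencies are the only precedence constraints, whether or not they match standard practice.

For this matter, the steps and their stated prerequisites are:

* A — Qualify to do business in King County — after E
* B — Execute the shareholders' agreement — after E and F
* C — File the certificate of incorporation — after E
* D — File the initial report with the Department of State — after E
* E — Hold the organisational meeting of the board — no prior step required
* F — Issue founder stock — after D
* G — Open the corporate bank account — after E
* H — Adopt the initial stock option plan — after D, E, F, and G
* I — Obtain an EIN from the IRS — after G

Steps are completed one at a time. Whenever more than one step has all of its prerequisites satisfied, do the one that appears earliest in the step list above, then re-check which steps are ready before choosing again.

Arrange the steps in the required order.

Only E has no prerequisites, so it is first.
Now A, C, D and G have their prerequisites met. A is listed earlier, so A next.
Ready: C, D and G. C is listed earlier → C.
Ready: D and G. D is listed earlier → D.
F now also ready, so the ready set is {F, G}; F is listed earlier → F.
B now also ready, so the ready set is {B, G}; B is listed earlier → B.
G is the only step now ready → G.
Ready: H and I. H is listed earlier → H.
Next only I has its prerequisites met → I.

E, A, C, D, F, B, G, H, I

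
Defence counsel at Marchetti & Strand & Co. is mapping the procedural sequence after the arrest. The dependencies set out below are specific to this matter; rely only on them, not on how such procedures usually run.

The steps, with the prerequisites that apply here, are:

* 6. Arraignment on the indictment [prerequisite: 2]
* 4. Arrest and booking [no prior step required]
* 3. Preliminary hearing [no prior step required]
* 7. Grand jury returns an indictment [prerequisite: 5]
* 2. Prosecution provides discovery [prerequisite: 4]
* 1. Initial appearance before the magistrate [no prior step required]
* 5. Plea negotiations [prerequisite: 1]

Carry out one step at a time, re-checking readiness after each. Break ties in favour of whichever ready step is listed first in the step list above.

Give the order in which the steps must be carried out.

Nothing is required for 4, 3 and 1. 4 is listed earlier → 4 first.
2 now also ready, so the ready set is {3, 2, 1}; 3 is listed earlier → 3.
Ready: 2 and 1. 2 is listed earlier → 2.
Ready: 6 and 1. 6 is listed earlier → 6.
That leaves 1 as the only ready step → 1.
5 needed 1, now all done → 5.
That leaves 7 as the only ready step → 7.

4 → 3 → 2 → 6 → 1 → 5 → 7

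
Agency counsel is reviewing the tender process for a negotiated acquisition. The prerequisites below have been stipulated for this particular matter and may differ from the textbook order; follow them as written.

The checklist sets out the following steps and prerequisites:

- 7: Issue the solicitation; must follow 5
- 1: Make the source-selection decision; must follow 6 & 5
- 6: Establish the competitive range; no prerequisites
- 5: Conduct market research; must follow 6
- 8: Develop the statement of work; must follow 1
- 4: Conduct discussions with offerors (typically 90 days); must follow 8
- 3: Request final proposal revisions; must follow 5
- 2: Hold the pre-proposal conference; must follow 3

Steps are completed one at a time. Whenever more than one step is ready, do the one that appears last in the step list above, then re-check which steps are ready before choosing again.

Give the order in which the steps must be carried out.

6 has no prerequisites → 6 first.
5 needed 6, now all done → 5.
Ready: 3, 1 and 7. 3 is listed later → 3.
Ready: 2, 1 and 7. 2 is listed later → 2.
Now 1 and 7 have their prerequisites met. 1 is listed later, so 1 next.
8 and 7 are both available; 8 is listed later → 8.
Now 4 and 7 have their prerequisites met. 4 is listed later, so 4 next.
That leaves 7 as the only ready step → 7.

6 5 3 2 1 8 4 7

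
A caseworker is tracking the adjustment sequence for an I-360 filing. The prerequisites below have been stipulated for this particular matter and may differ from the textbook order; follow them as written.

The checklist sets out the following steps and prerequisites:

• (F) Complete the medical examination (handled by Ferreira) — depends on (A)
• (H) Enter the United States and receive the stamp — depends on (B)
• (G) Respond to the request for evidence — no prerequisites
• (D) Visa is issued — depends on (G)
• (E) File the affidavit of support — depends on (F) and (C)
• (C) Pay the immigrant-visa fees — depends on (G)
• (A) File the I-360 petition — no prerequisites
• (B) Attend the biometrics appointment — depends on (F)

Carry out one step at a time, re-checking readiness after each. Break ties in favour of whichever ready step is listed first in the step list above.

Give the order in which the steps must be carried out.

(G) and (A) have no prerequisites; (G) is listed earlier, so (G) is first.
Ready: (D), (C) and (A). (D) is listed earlier → (D).
Now (C) and (A) have their prerequisites met. (C) is listed earlier, so (C) next.
Next only (A) has its prerequisites met → (A).
That leaves (F) as the only ready step → (F).
(E) and (B) are both available; (E) is listed earlier → (E).
(B) needed (F), now all done → (B).
(H) needed (B), now all done → (H).

(G) (D) (C) (A) (F) (E) (B) (H)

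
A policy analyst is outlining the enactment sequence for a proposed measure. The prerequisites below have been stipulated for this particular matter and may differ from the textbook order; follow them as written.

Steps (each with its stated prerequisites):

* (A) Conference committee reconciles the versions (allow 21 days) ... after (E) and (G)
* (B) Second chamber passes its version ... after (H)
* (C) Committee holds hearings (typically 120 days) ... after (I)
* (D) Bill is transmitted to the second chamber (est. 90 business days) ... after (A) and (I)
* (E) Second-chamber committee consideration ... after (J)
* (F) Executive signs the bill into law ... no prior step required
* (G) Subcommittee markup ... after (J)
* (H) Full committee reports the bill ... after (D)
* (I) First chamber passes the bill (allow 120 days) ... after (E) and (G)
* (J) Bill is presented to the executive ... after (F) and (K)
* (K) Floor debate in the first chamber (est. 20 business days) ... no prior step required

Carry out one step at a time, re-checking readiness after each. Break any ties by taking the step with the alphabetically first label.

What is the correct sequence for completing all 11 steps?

(F), (K), (J), (E), (G), (A), (I), (C), (D), (H), (B)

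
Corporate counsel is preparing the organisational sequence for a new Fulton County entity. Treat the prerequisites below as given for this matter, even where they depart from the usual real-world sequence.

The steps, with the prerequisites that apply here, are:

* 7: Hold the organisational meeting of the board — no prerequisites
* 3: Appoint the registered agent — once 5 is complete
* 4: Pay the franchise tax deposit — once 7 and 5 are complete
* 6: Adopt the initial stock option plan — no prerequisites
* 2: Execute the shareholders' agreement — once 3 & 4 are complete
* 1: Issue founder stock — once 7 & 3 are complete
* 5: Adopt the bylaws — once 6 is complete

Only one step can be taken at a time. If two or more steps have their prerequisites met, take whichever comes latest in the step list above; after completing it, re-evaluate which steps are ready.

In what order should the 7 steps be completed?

6, 5, 3, 7, 1, 4, 2

Nothing is required for 6 and 7. 6 is listed later → 6 first.
Now 5 and 7 have their prerequisites met. 5 is listed later, so 5 next.
3 now also ready, so the ready set is {3, 7}; 3 is listed later → 3.
7 is the only step now ready → 7.
Ready: 1 and 4. 1 is listed later → 1.
4 needed 5 and 7, now all done → 4.
2 needed 4 and 3, now all done → 2.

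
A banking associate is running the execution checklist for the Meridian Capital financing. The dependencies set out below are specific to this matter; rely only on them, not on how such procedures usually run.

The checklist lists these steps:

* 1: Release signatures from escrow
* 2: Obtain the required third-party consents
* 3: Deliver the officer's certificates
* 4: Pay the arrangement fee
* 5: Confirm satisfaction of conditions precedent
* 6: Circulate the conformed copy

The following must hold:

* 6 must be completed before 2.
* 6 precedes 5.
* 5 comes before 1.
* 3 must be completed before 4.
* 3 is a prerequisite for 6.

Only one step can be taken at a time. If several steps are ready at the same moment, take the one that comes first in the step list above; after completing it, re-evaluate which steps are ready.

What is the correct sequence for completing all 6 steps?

3, 4, 6, 2, 5, 1

Only 3 has no prerequisites, so it is first.
Now 4 and 6 have their prerequisites met. 4 is listed earlier, so 4 next.
6 needed 3, now all done → 6.
2 and 5 are both available; 2 is listed earlier → 2.
5 needed 6, now all done → 5.
1 needed 5, now all done → 1.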